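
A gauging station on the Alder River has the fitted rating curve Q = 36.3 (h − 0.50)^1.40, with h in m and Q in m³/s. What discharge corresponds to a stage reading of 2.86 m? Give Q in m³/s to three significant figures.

Q = 36.3 × (2.86 − 0.50)^1.40 = 36.3 × 2.36^1.40 = 120.8 m³/s

121 m³/s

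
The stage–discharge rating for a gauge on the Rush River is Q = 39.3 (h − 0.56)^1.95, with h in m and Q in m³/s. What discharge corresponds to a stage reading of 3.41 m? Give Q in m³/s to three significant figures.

303 m³/s

Q = 39.3 × (3.41 − 0.56)^1.95 = 39.3 × 2.85^1.95 = 302.9 m³/s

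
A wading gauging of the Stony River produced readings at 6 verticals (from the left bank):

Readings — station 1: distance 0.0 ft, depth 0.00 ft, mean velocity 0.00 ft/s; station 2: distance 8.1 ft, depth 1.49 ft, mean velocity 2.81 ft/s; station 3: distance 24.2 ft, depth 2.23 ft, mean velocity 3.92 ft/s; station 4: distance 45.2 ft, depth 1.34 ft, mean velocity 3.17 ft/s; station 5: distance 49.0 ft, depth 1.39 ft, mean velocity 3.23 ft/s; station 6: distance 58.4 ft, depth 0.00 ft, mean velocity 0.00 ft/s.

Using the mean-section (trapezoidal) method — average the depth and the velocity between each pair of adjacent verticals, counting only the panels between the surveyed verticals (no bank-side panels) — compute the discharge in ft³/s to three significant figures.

269 ft³/s

Panel 1-2: Δb = 8.1 ft, d̄ = (0.00+1.49)/2 = 0.745, v̄ = (0.00+2.81)/2 = 1.405 → q = 8.1×0.745×1.405 = 8.478 ft³/s
Panel 2-3: Δb = 16.1 ft, d̄ = (1.49+2.23)/2 = 1.86, v̄ = (2.81+3.92)/2 = 3.365 → q = 16.1×1.86×3.365 = 100.8 ft³/s
Panel 3-4: Δb = 21 ft, d̄ = (2.23+1.34)/2 = 1.785, v̄ = (3.92+3.17)/2 = 3.545 → q = 21×1.785×3.545 = 132.9 ft³/s
Panel 4-5: Δb = 3.8 ft, d̄ = (1.34+1.39)/2 = 1.365, v̄ = (3.17+3.23)/2 = 3.2 → q = 3.8×1.365×3.2 = 16.60 ft³/s
Panel 5-6: Δb = 9.4 ft, d̄ = (1.39+0.00)/2 = 0.695, v̄ = (3.23+0.00)/2 = 1.615 → q = 9.4×0.695×1.615 = 10.55 ft³/s
Q = Σ q = 269.3 ft³/s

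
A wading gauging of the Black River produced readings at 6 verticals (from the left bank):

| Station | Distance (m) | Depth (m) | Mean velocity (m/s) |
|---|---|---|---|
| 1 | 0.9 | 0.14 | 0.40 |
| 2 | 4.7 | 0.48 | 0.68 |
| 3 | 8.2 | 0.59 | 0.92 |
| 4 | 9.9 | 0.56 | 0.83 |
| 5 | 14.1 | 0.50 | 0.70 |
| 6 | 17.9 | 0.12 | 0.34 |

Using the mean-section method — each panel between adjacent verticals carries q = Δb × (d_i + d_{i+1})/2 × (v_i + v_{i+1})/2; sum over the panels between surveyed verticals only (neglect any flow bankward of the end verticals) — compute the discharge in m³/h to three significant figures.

Panel 1-2: Δb = 3.8 m, d̄ = (0.14+0.48)/2 = 0.31, v̄ = (0.40+0.68)/2 = 0.54 → q = 3.8×0.31×0.54 = 0.6361 m³/s
Panel 2-3: Δb = 3.5 m, d̄ = (0.48+0.59)/2 = 0.535, v̄ = (0.68+0.92)/2 = 0.8 → q = 3.5×0.535×0.8 = 1.498 m³/s
Panel 3-4: Δb = 1.7 m, d̄ = (0.59+0.56)/2 = 0.575, v̄ = (0.92+0.83)/2 = 0.875 → q = 1.7×0.575×0.875 = 0.8553 m³/s
Panel 4-5: Δb = 4.2 m, d̄ = (0.56+0.50)/2 = 0.53, v̄ = (0.83+0.70)/2 = 0.765 → q = 4.2×0.53×0.765 = 1.703 m³/s
Panel 5-6: Δb = 3.8 m, d̄ = (0.50+0.12)/2 = 0.31, v̄ = (0.70+0.34)/2 = 0.52 → q = 3.8×0.31×0.52 = 0.6126 m³/s
Q = Σ q = 5.305 m³/s
= 5.305 × 3600 = 19100 m³/h

19100 m³/h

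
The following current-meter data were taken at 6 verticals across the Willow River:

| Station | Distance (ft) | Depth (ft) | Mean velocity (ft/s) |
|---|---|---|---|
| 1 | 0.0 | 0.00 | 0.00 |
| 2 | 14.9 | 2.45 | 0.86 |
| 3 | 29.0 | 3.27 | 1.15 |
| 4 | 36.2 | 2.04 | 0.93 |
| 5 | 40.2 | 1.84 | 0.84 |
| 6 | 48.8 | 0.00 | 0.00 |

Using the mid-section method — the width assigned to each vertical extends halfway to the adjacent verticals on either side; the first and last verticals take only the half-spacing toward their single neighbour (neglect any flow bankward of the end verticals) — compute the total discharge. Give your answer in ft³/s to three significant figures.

91.0 ft³/s

w_2 = (29.0 − 0.0)/2 = 14.5 ft; q_2 = 0.86 × 2.45 × 14.5 = 30.55 ft³/s
w_3 = (36.2 − 14.9)/2 = 10.65 ft; q_3 = 1.15 × 3.27 × 10.65 = 40.05 ft³/s
w_4 = (40.2 − 29.0)/2 = 5.6 ft; q_4 = 0.93 × 2.04 × 5.6 = 10.62 ft³/s
w_5 = (48.8 − 36.2)/2 = 6.3 ft; q_5 = 0.84 × 1.84 × 6.3 = 9.737 ft³/s
Stations 1, 6 contribute zero (depth or velocity is 0).
Q = Σ qᵢ = 90.96 ft³/s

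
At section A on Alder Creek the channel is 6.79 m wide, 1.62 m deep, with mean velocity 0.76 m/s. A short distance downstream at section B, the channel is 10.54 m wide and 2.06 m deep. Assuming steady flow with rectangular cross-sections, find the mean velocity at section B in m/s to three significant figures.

0.385 m/s

Q = A₁V₁ = (6.79×1.62) × 0.76 = 8.360 m³/s
A₂ = 10.54 × 2.06 = 21.71 m²
V₂ = Q/A₂ = 8.360/21.71 = 0.3850 m/s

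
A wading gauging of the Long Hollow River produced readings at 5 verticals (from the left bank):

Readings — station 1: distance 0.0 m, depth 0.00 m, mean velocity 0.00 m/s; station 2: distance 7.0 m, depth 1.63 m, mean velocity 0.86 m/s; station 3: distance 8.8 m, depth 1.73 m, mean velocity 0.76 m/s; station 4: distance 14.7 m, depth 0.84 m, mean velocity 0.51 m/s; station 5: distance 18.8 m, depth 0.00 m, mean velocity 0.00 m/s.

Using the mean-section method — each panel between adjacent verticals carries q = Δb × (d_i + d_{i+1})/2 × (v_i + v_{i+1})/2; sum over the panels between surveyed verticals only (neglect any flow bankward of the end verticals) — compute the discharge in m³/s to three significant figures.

Panel 1-2: Δb = 7 m, d̄ = (0.00+1.63)/2 = 0.815, v̄ = (0.00+0.86)/2 = 0.43 → q = 7×0.815×0.43 = 2.453 m³/s
Panel 2-3: Δb = 1.8 m, d̄ = (1.63+1.73)/2 = 1.68, v̄ = (0.86+0.76)/2 = 0.81 → q = 1.8×1.68×0.81 = 2.449 m³/s
Panel 3-4: Δb = 5.9 m, d̄ = (1.73+0.84)/2 = 1.285, v̄ = (0.76+0.51)/2 = 0.635 → q = 5.9×1.285×0.635 = 4.814 m³/s
Panel 4-5: Δb = 4.1 m, d̄ = (0.84+0.00)/2 = 0.42, v̄ = (0.51+0.00)/2 = 0.255 → q = 4.1×0.42×0.255 = 0.4391 m³/s
Q = Σ q = 10.16 m³/s

10.2 m³/s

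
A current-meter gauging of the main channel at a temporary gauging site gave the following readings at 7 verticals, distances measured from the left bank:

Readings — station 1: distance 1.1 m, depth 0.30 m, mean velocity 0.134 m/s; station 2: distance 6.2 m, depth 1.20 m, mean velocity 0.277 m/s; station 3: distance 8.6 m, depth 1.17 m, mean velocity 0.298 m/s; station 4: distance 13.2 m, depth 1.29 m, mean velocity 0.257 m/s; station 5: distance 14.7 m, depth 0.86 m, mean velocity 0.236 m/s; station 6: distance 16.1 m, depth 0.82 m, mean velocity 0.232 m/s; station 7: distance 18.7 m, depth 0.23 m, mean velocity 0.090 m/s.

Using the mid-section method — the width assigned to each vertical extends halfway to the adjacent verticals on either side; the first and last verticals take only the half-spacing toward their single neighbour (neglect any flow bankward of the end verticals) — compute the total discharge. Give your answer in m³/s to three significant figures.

w_1 = (6.2 − 1.1)/2 = 2.55 m; q_1 = 0.134 × 0.30 × 2.55 = 0.1025 m³/s
w_2 = (8.6 − 1.1)/2 = 3.75 m; q_2 = 0.277 × 1.20 × 3.75 = 1.247 m³/s
w_3 = (13.2 − 6.2)/2 = 3.5 m; q_3 = 0.298 × 1.17 × 3.5 = 1.220 m³/s
w_4 = (14.7 − 8.6)/2 = 3.05 m; q_4 = 0.257 × 1.29 × 3.05 = 1.011 m³/s
w_5 = (16.1 − 13.2)/2 = 1.45 m; q_5 = 0.236 × 0.86 × 1.45 = 0.2943 m³/s
w_6 = (18.7 − 14.7)/2 = 2 m; q_6 = 0.232 × 0.82 × 2 = 0.3805 m³/s
w_7 = (18.7 − 16.1)/2 = 1.3 m; q_7 = 0.090 × 0.23 × 1.3 = 0.02691 m³/s
Q = Σ qᵢ = 4.282 m³/s

4.28 m³/s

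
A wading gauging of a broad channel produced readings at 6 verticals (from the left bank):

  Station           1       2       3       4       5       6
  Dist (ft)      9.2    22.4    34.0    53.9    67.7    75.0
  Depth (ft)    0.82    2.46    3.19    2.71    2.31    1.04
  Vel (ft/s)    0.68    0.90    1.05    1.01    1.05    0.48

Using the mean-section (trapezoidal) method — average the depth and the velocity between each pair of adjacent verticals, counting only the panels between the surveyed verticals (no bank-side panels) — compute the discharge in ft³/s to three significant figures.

155 ft³/s

Panel 1-2: Δb = 13.2 ft, d̄ = (0.82+2.46)/2 = 1.64, v̄ = (0.68+0.90)/2 = 0.79 → q = 13.2×1.64×0.79 = 17.10 ft³/s
Panel 2-3: Δb = 11.6 ft, d̄ = (2.46+3.19)/2 = 2.825, v̄ = (0.90+1.05)/2 = 0.975 → q = 11.6×2.825×0.975 = 31.95 ft³/s
Panel 3-4: Δb = 19.9 ft, d̄ = (3.19+2.71)/2 = 2.95, v̄ = (1.05+1.01)/2 = 1.03 → q = 19.9×2.95×1.03 = 60.47 ft³/s
Panel 4-5: Δb = 13.8 ft, d̄ = (2.71+2.31)/2 = 2.51, v̄ = (1.01+1.05)/2 = 1.03 → q = 13.8×2.51×1.03 = 35.68 ft³/s
Panel 5-6: Δb = 7.3 ft, d̄ = (2.31+1.04)/2 = 1.675, v̄ = (1.05+0.48)/2 = 0.765 → q = 7.3×1.675×0.765 = 9.354 ft³/s
Q = Σ q = 154.5 ft³/s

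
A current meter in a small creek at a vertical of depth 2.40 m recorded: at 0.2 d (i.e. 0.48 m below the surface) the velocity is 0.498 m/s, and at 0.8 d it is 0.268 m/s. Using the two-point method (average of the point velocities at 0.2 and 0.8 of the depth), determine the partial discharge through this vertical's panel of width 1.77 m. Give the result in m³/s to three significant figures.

1.63 m³/s

v̄ = (0.498 + 0.268) / 2 = 0.3830 m/s
q = v̄ × d × w = 0.3830 × 2.40 × 1.77 = 1.627 m³/s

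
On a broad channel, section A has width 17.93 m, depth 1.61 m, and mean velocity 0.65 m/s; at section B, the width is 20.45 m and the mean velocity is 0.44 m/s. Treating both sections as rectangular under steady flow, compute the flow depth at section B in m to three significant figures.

Q = A₁V₁ = (17.93×1.61) × 0.65 = 18.76 m³/s
d₂ = Q/(b₂ V₂) = 18.76/(20.45×0.44) = 2.085 m

2.09 m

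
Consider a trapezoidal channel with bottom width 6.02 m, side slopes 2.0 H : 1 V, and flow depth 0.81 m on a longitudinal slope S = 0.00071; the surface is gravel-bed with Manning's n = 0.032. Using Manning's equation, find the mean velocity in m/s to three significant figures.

A = (b + z·y)·y = (6.02 + 2.0×0.81)×0.81 = 6.188 m²
P = b + 2y√(1+z²) = 6.02 + 2×0.81×√(1+2.0²) = 9.642 m
R = A/P = 6.188/9.642 = 0.6418 m
Q = (1/n)·A·R^(2/3)·S^(1/2) = (1/0.032) × 6.188 × 0.6418^(2/3) × 0.00071^(1/2) = 3.834 m³/s
V = Q/A = 3.834/6.188 = 0.6195 m/s

0.620 m/s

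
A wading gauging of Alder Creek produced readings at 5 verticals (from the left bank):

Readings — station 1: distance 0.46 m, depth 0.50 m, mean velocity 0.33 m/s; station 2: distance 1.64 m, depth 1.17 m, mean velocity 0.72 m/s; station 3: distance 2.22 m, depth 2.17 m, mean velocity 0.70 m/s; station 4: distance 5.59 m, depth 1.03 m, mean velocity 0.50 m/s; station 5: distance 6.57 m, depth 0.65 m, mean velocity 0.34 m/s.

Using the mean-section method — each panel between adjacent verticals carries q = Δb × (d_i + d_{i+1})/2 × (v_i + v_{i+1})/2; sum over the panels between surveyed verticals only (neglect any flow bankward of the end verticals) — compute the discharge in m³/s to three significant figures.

Panel 1-2: Δb = 1.18 m, d̄ = (0.50+1.17)/2 = 0.835, v̄ = (0.33+0.72)/2 = 0.525 → q = 1.18×0.835×0.525 = 0.5173 m³/s
Panel 2-3: Δb = 0.58 m, d̄ = (1.17+2.17)/2 = 1.67, v̄ = (0.72+0.70)/2 = 0.71 → q = 0.58×1.67×0.71 = 0.6877 m³/s
Panel 3-4: Δb = 3.37 m, d̄ = (2.17+1.03)/2 = 1.6, v̄ = (0.70+0.50)/2 = 0.6 → q = 3.37×1.6×0.6 = 3.235 m³/s
Panel 4-5: Δb = 0.98 m, d̄ = (1.03+0.65)/2 = 0.84, v̄ = (0.50+0.34)/2 = 0.42 → q = 0.98×0.84×0.42 = 0.3457 m³/s
Q = Σ q = 4.786 m³/s

4.79 m³/s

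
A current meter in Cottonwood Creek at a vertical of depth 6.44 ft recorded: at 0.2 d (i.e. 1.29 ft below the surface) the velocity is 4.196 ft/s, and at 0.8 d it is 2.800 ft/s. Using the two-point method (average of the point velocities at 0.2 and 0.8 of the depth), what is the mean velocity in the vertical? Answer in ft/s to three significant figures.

3.50 ft/s

v̄ = (4.196 + 2.800) / 2 = 3.498 ft/s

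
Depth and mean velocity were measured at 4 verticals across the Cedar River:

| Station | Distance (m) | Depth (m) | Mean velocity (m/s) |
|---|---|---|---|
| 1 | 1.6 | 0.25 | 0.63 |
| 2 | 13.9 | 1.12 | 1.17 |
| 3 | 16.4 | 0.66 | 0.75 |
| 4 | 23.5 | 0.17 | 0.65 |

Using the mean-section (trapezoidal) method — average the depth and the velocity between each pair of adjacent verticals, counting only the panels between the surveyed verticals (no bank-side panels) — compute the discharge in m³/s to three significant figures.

11.8 m³/s

Panel 1-2: Δb = 12.3 m, d̄ = (0.25+1.12)/2 = 0.685, v̄ = (0.63+1.17)/2 = 0.9 → q = 12.3×0.685×0.9 = 7.583 m³/s
Panel 2-3: Δb = 2.5 m, d̄ = (1.12+0.66)/2 = 0.89, v̄ = (1.17+0.75)/2 = 0.96 → q = 2.5×0.89×0.96 = 2.136 m³/s
Panel 3-4: Δb = 7.1 m, d̄ = (0.66+0.17)/2 = 0.415, v̄ = (0.75+0.65)/2 = 0.7 → q = 7.1×0.415×0.7 = 2.063 m³/s
Q = Σ q = 11.78 m³/s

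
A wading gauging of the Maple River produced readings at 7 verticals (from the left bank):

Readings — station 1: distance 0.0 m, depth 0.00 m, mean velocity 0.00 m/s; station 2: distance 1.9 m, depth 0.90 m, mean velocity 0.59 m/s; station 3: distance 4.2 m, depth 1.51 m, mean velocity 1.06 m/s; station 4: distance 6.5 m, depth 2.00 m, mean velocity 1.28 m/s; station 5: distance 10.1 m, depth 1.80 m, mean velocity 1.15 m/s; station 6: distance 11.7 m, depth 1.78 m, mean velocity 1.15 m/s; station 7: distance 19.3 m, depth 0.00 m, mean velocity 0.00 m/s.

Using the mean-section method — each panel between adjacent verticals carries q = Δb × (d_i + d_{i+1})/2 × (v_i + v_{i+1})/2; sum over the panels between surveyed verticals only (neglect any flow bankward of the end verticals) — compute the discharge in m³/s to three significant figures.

Panel 1-2: Δb = 1.9 m, d̄ = (0.00+0.90)/2 = 0.45, v̄ = (0.00+0.59)/2 = 0.295 → q = 1.9×0.45×0.295 = 0.2522 m³/s
Panel 2-3: Δb = 2.3 m, d̄ = (0.90+1.51)/2 = 1.205, v̄ = (0.59+1.06)/2 = 0.825 → q = 2.3×1.205×0.825 = 2.286 m³/s
Panel 3-4: Δb = 2.3 m, d̄ = (1.51+2.00)/2 = 1.755, v̄ = (1.06+1.28)/2 = 1.17 → q = 2.3×1.755×1.17 = 4.723 m³/s
Panel 4-5: Δb = 3.6 m, d̄ = (2.00+1.80)/2 = 1.9, v̄ = (1.28+1.15)/2 = 1.215 → q = 3.6×1.9×1.215 = 8.311 m³/s
Panel 5-6: Δb = 1.6 m, d̄ = (1.80+1.78)/2 = 1.79, v̄ = (1.15+1.15)/2 = 1.15 → q = 1.6×1.79×1.15 = 3.294 m³/s
Panel 6-7: Δb = 7.6 m, d̄ = (1.78+0.00)/2 = 0.89, v̄ = (1.15+0.00)/2 = 0.575 → q = 7.6×0.89×0.575 = 3.889 m³/s
Q = Σ q = 22.75 m³/s

22.8 m³/s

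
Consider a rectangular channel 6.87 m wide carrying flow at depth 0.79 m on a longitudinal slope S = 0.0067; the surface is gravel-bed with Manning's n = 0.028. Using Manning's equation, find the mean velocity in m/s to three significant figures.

A = b·y = 6.87 × 0.79 = 5.427 m²
P = b + 2y = 6.87 + 2×0.79 = 8.450 m
R = A/P = 5.427/8.450 = 0.6423 m
Q = (1/n)·A·R^(2/3)·S^(1/2) = (1/0.028) × 5.427 × 0.6423^(2/3) × 0.0067^(1/2) = 11.81 m³/s
V = Q/A = 11.81/5.427 = 2.176 m/s

2.18 m/s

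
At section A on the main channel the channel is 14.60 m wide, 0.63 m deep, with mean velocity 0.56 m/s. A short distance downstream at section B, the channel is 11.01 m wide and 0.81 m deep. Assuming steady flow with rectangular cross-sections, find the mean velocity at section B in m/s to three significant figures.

Q = A₁V₁ = (14.60×0.63) × 0.56 = 5.151 m³/s
A₂ = 11.01 × 0.81 = 8.918 m²
V₂ = Q/A₂ = 5.151/8.918 = 0.5776 m/s

0.578 m/s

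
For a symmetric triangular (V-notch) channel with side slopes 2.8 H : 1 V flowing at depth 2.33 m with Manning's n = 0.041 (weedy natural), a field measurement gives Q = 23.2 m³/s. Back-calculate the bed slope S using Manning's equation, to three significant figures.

0.00346

A = z·y² = 2.8×2.33² = 15.20 m²
P = 2y√(1+z²) = 2×2.33×√(1+2.8²) = 13.86 m
R = A/P = 15.20/13.86 = 1.097 m
S = (Q·n / (1·A·R^(2/3)))² = (23.2×0.041 / (1×15.20×1.064))² = 0.003460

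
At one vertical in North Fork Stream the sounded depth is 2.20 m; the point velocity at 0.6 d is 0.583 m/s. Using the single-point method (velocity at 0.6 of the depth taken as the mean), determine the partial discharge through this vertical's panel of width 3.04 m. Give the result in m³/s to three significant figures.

v̄ = v₀.₆ = 0.583 m/s
q = v̄ × d × w = 0.5830 × 2.20 × 3.04 = 3.899 m³/s

3.90 m³/s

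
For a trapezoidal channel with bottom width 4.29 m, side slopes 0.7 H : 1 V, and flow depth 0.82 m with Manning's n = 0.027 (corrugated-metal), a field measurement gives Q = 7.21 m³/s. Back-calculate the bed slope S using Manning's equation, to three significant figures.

A = (b + z·y)·y = (4.29 + 0.7×0.82)×0.82 = 3.988 m²
P = b + 2y√(1+z²) = 4.29 + 2×0.82×√(1+0.7²) = 6.292 m
R = A/P = 3.988/6.292 = 0.6339 m
S = (Q·n / (1·A·R^(2/3)))² = (7.21×0.027 / (1×3.988×0.7379))² = 0.004375

0.00437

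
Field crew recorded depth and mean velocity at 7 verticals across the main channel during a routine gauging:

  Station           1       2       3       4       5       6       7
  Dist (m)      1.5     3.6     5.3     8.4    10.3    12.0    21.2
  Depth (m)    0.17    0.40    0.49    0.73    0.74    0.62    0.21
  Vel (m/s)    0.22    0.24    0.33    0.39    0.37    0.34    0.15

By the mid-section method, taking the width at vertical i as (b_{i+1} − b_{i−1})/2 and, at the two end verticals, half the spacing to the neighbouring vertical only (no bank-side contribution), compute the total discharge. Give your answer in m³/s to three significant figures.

3.11 m³/s

w_1 = (3.6 − 1.5)/2 = 1.05 m; q_1 = 0.22 × 0.17 × 1.05 = 0.03927 m³/s
w_2 = (5.3 − 1.5)/2 = 1.9 m; q_2 = 0.24 × 0.40 × 1.9 = 0.1824 m³/s
w_3 = (8.4 − 3.6)/2 = 2.4 m; q_3 = 0.33 × 0.49 × 2.4 = 0.3881 m³/s
w_4 = (10.3 − 5.3)/2 = 2.5 m; q_4 = 0.39 × 0.73 × 2.5 = 0.7118 m³/s
w_5 = (12.0 − 8.4)/2 = 1.8 m; q_5 = 0.37 × 0.74 × 1.8 = 0.4928 m³/s
w_6 = (21.2 − 10.3)/2 = 5.45 m; q_6 = 0.34 × 0.62 × 5.45 = 1.149 m³/s
w_7 = (21.2 − 12.0)/2 = 4.6 m; q_7 = 0.15 × 0.21 × 4.6 = 0.1449 m³/s
Q = Σ qᵢ = 3.108 m³/s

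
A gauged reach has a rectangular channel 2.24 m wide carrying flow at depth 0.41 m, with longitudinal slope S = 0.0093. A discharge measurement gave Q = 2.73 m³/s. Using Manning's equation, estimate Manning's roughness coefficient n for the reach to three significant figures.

0.0145

A = b·y = 2.24 × 0.41 = 0.9184 m²
P = b + 2y = 2.24 + 2×0.41 = 3.060 m
R = A/P = 0.9184/3.060 = 0.3001 m
n = (1/Q)·A·R^(2/3)·S^(1/2) = (1/2.73) × 0.9184 × 0.4483 × 0.09644 = 0.01454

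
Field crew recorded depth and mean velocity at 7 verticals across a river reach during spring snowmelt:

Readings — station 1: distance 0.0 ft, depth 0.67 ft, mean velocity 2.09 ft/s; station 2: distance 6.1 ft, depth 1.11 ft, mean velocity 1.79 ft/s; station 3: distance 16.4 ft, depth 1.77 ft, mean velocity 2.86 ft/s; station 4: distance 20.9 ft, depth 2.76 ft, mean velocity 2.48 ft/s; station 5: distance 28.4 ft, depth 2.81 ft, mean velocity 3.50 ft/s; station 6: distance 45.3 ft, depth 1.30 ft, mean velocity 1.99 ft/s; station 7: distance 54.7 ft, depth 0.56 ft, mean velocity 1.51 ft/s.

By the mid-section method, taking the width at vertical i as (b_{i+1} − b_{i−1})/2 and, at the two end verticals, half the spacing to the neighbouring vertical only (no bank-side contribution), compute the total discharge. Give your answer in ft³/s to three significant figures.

w_1 = (6.1 − 0.0)/2 = 3.05 ft; q_1 = 2.09 × 0.67 × 3.05 = 4.271 ft³/s
w_2 = (16.4 − 0.0)/2 = 8.2 ft; q_2 = 1.79 × 1.11 × 8.2 = 16.29 ft³/s
w_3 = (20.9 − 6.1)/2 = 7.4 ft; q_3 = 2.86 × 1.77 × 7.4 = 37.46 ft³/s
w_4 = (28.4 − 16.4)/2 = 6 ft; q_4 = 2.48 × 2.76 × 6 = 41.07 ft³/s
w_5 = (45.3 − 20.9)/2 = 12.2 ft; q_5 = 3.50 × 2.81 × 12.2 = 120.0 ft³/s
w_6 = (54.7 − 28.4)/2 = 13.15 ft; q_6 = 1.99 × 1.30 × 13.15 = 34.02 ft³/s
w_7 = (54.7 − 45.3)/2 = 4.7 ft; q_7 = 1.51 × 0.56 × 4.7 = 3.974 ft³/s
Q = Σ qᵢ = 257.1 ft³/s

257 ft³/s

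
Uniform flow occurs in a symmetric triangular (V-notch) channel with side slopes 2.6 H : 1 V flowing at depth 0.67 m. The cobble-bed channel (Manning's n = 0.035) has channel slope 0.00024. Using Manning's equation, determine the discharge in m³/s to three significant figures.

0.238 m³/s

A = z·y² = 2.6×0.67² = 1.167 m²
P = 2y√(1+z²) = 2×0.67×√(1+2.6²) = 3.733 m
R = A/P = 1.167/3.733 = 0.3127 m
Q = (1/n)·A·R^(2/3)·S^(1/2) = (1/0.035) × 1.167 × 0.3127^(2/3) × 0.00024^(1/2) = 0.2380 m³/s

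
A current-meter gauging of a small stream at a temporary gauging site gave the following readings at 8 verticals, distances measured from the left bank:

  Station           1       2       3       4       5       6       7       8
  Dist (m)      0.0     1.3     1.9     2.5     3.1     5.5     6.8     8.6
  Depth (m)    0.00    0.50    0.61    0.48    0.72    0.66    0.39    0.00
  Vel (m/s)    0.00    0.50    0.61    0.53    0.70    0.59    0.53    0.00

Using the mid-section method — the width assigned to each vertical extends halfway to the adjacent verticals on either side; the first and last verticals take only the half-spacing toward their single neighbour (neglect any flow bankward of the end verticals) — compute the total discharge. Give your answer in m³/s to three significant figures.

w_2 = (1.9 − 0.0)/2 = 0.95 m; q_2 = 0.50 × 0.50 × 0.95 = 0.2375 m³/s
w_3 = (2.5 − 1.3)/2 = 0.6 m; q_3 = 0.61 × 0.61 × 0.6 = 0.2233 m³/s
w_4 = (3.1 − 1.9)/2 = 0.6 m; q_4 = 0.53 × 0.48 × 0.6 = 0.1526 m³/s
w_5 = (5.5 − 2.5)/2 = 1.5 m; q_5 = 0.70 × 0.72 × 1.5 = 0.7560 m³/s
w_6 = (6.8 − 3.1)/2 = 1.85 m; q_6 = 0.59 × 0.66 × 1.85 = 0.7204 m³/s
w_7 = (8.6 − 5.5)/2 = 1.55 m; q_7 = 0.53 × 0.39 × 1.55 = 0.3204 m³/s
Stations 1, 8 contribute zero (depth or velocity is 0).
Q = Σ qᵢ = 2.410 m³/s

2.41 m³/s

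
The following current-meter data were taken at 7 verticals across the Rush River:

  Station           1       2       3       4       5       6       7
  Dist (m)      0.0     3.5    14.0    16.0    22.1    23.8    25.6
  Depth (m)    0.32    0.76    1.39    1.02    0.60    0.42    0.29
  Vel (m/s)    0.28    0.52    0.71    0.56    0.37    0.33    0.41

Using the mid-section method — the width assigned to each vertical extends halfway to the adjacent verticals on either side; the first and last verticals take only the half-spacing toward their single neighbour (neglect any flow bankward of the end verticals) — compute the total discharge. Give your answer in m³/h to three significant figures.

45400 m³/h

w_1 = (3.5 − 0.0)/2 = 1.75 m; q_1 = 0.28 × 0.32 × 1.75 = 0.1568 m³/s
w_2 = (14.0 − 0.0)/2 = 7 m; q_2 = 0.52 × 0.76 × 7 = 2.766 m³/s
w_3 = (16.0 − 3.5)/2 = 6.25 m; q_3 = 0.71 × 1.39 × 6.25 = 6.168 m³/s
w_4 = (22.1 − 14.0)/2 = 4.05 m; q_4 = 0.56 × 1.02 × 4.05 = 2.313 m³/s
w_5 = (23.8 − 16.0)/2 = 3.9 m; q_5 = 0.37 × 0.60 × 3.9 = 0.8658 m³/s
w_6 = (25.6 − 22.1)/2 = 1.75 m; q_6 = 0.33 × 0.42 × 1.75 = 0.2426 m³/s
w_7 = (25.6 − 23.8)/2 = 0.9 m; q_7 = 0.41 × 0.29 × 0.9 = 0.1070 m³/s
Q = Σ qᵢ = 12.62 m³/s
= 12.62 × 3600 = 45430 m³/h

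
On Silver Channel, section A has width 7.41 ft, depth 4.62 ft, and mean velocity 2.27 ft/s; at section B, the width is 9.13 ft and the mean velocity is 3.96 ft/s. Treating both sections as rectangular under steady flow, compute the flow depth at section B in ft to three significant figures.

2.15 ft

Q = A₁V₁ = (7.41×4.62) × 2.27 = 77.71 ft³/s
d₂ = Q/(b₂ V₂) = 77.71/(9.13×3.96) = 2.149 ft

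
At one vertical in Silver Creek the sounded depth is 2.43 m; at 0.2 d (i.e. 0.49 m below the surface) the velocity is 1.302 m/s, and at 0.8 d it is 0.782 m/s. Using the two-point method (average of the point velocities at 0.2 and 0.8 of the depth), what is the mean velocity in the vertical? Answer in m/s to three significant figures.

1.04 m/s

v̄ = (1.302 + 0.782) / 2 = 1.042 m/s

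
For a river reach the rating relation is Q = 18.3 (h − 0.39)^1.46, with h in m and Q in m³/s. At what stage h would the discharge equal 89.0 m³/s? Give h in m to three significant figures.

h − h₀ = (Q/C)^(1/b) = (89.0/18.3)^(1/1.46) = 2.955 m
h = 0.39 + 2.955 = 3.345 m

3.34 m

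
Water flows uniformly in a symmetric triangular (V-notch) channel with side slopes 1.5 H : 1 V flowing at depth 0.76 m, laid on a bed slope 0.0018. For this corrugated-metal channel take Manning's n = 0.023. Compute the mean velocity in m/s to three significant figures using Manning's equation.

0.856 m/s

A = z·y² = 1.5×0.76² = 0.8664 m²
P = 2y√(1+z²) = 2×0.76×√(1+1.5²) = 2.740 m
R = A/P = 0.8664/2.740 = 0.3162 m
Q = (1/n)·A·R^(2/3)·S^(1/2) = (1/0.023) × 0.8664 × 0.3162^(2/3) × 0.0018^(1/2) = 0.7417 m³/s
V = Q/A = 0.7417/0.8664 = 0.8561 m/s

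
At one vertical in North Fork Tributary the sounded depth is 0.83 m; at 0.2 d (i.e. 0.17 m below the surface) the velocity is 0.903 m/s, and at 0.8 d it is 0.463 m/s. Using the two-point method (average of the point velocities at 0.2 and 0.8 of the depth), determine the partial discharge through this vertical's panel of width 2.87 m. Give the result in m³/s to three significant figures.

v̄ = (0.903 + 0.463) / 2 = 0.6830 m/s
q = v̄ × d × w = 0.6830 × 0.83 × 2.87 = 1.627 m³/s

1.63 m³/s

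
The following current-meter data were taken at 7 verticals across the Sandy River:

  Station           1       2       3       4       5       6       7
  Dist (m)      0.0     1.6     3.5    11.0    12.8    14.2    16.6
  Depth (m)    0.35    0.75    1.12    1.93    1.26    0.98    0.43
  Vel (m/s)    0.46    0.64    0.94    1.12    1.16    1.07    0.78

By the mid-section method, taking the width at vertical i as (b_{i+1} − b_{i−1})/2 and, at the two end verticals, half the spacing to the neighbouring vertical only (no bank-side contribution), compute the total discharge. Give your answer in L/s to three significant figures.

w_1 = (1.6 − 0.0)/2 = 0.8 m; q_1 = 0.46 × 0.35 × 0.8 = 0.1288 m³/s
w_2 = (3.5 − 0.0)/2 = 1.75 m; q_2 = 0.64 × 0.75 × 1.75 = 0.8400 m³/s
w_3 = (11.0 − 1.6)/2 = 4.7 m; q_3 = 0.94 × 1.12 × 4.7 = 4.948 m³/s
w_4 = (12.8 − 3.5)/2 = 4.65 m; q_4 = 1.12 × 1.93 × 4.65 = 10.05 m³/s
w_5 = (14.2 − 11.0)/2 = 1.6 m; q_5 = 1.16 × 1.26 × 1.6 = 2.339 m³/s
w_6 = (16.6 − 12.8)/2 = 1.9 m; q_6 = 1.07 × 0.98 × 1.9 = 1.992 m³/s
w_7 = (16.6 − 14.2)/2 = 1.2 m; q_7 = 0.78 × 0.43 × 1.2 = 0.4025 m³/s
Q = Σ qᵢ = 20.70 m³/s
= 20.70 × 1000 = 20700 L/s

20700 L/s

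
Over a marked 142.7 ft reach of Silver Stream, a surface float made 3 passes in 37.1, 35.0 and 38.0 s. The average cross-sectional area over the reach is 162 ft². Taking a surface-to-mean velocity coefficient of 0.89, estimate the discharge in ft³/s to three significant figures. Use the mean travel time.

561 ft³/s

t̄ = (37.1 + 35.0 + 38.0) / 3 = 36.7 s
v_surface = L / t̄ = 142.7 / 36.7 = 3.888 ft/s
v_mean = 0.89 × 3.888 = 3.461 ft/s
Q = A × v_mean = 162 × 3.461 = 560.6 ft³/s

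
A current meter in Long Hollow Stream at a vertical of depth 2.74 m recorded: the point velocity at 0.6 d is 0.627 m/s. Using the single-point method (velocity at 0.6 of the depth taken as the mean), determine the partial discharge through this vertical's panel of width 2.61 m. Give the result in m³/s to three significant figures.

4.48 m³/s

v̄ = v₀.₆ = 0.627 m/s
q = v̄ × d × w = 0.6270 × 2.74 × 2.61 = 4.484 m³/s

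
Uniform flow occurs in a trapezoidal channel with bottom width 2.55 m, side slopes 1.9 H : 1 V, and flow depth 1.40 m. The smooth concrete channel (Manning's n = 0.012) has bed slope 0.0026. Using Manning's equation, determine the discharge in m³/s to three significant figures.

27.9 m³/s

A = (b + z·y)·y = (2.55 + 1.9×1.40)×1.40 = 7.294 m²
P = b + 2y√(1+z²) = 2.55 + 2×1.40×√(1+1.9²) = 8.562 m
R = A/P = 7.294/8.562 = 0.8519 m
Q = (1/n)·A·R^(2/3)·S^(1/2) = (1/0.012) × 7.294 × 0.8519^(2/3) × 0.0026^(1/2) = 27.85 m³/s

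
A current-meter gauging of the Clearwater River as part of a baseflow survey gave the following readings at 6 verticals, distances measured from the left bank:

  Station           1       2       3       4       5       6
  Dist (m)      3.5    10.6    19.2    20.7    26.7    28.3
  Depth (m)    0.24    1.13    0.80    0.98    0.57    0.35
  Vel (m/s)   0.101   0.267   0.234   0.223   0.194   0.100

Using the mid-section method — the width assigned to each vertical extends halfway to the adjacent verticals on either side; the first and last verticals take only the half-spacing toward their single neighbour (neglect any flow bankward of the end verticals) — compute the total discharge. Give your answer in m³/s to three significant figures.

w_1 = (10.6 − 3.5)/2 = 3.55 m; q_1 = 0.101 × 0.24 × 3.55 = 0.08605 m³/s
w_2 = (19.2 − 3.5)/2 = 7.85 m; q_2 = 0.267 × 1.13 × 7.85 = 2.368 m³/s
w_3 = (20.7 − 10.6)/2 = 5.05 m; q_3 = 0.234 × 0.80 × 5.05 = 0.9454 m³/s
w_4 = (26.7 − 19.2)/2 = 3.75 m; q_4 = 0.223 × 0.98 × 3.75 = 0.8195 m³/s
w_5 = (28.3 − 20.7)/2 = 3.8 m; q_5 = 0.194 × 0.57 × 3.8 = 0.4202 m³/s
w_6 = (28.3 − 26.7)/2 = 0.8 m; q_6 = 0.100 × 0.35 × 0.8 = 0.02800 m³/s
Q = Σ qᵢ = 4.668 m³/s

4.67 m³/s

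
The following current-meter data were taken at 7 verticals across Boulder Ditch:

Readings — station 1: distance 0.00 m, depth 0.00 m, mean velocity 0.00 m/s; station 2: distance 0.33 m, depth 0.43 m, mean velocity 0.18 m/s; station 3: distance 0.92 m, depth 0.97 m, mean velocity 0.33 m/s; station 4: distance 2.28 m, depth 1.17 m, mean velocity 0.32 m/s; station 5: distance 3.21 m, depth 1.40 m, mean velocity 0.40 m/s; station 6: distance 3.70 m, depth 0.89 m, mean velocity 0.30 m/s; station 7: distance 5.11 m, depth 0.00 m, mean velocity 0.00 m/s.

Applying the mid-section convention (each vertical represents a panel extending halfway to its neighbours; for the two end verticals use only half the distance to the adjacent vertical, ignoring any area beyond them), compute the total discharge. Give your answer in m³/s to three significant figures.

w_2 = (0.92 − 0.00)/2 = 0.46 m; q_2 = 0.18 × 0.43 × 0.46 = 0.03560 m³/s
w_3 = (2.28 − 0.33)/2 = 0.975 m; q_3 = 0.33 × 0.97 × 0.975 = 0.3121 m³/s
w_4 = (3.21 − 0.92)/2 = 1.145 m; q_4 = 0.32 × 1.17 × 1.145 = 0.4287 m³/s
w_5 = (3.70 − 2.28)/2 = 0.71 m; q_5 = 0.40 × 1.40 × 0.71 = 0.3976 m³/s
w_6 = (5.11 − 3.21)/2 = 0.95 m; q_6 = 0.30 × 0.89 × 0.95 = 0.2537 m³/s
Stations 1, 7 contribute zero (depth or velocity is 0).
Q = Σ qᵢ = 1.428 m³/s

1.43 m³/s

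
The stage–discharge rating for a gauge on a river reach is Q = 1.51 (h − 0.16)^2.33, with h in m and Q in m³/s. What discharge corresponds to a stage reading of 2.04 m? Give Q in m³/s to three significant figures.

Q = 1.51 × (2.04 − 0.16)^2.33 = 1.51 × 1.88^2.33 = 6.573 m³/s

6.57 m³/s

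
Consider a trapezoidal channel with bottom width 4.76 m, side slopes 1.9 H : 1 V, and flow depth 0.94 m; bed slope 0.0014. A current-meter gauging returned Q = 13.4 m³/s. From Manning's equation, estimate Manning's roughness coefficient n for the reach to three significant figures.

A = (b + z·y)·y = (4.76 + 1.9×0.94)×0.94 = 6.153 m²
P = b + 2y√(1+z²) = 4.76 + 2×0.94×√(1+1.9²) = 8.797 m
R = A/P = 6.153/8.797 = 0.6995 m
n = (1/Q)·A·R^(2/3)·S^(1/2) = (1/13.4) × 6.153 × 0.7880 × 0.03742 = 0.01354

0.0135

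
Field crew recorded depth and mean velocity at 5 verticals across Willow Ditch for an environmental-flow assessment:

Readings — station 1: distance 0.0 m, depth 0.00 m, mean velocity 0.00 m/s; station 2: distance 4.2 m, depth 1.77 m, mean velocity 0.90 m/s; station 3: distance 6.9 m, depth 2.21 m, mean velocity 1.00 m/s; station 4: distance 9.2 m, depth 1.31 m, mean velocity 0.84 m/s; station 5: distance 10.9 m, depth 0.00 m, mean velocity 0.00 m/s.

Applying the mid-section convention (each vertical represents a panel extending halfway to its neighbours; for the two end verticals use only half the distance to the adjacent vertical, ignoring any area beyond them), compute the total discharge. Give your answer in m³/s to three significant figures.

13.2 m³/s

w_2 = (6.9 − 0.0)/2 = 3.45 m; q_2 = 0.90 × 1.77 × 3.45 = 5.496 m³/s
w_3 = (9.2 − 4.2)/2 = 2.5 m; q_3 = 1.00 × 2.21 × 2.5 = 5.525 m³/s
w_4 = (10.9 − 6.9)/2 = 2 m; q_4 = 0.84 × 1.31 × 2 = 2.201 m³/s
Stations 1, 5 contribute zero (depth or velocity is 0).
Q = Σ qᵢ = 13.22 m³/s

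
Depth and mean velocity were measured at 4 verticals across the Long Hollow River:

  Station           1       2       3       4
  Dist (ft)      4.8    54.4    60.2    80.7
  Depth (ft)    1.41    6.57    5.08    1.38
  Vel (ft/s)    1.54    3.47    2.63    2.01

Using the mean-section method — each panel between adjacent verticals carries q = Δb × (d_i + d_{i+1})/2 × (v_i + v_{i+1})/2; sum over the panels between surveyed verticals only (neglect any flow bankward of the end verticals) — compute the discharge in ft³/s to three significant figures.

Panel 1-2: Δb = 49.6 ft, d̄ = (1.41+6.57)/2 = 3.99, v̄ = (1.54+3.47)/2 = 2.505 → q = 49.6×3.99×2.505 = 495.7 ft³/s
Panel 2-3: Δb = 5.8 ft, d̄ = (6.57+5.08)/2 = 5.825, v̄ = (3.47+2.63)/2 = 3.05 → q = 5.8×5.825×3.05 = 103.0 ft³/s
Panel 3-4: Δb = 20.5 ft, d̄ = (5.08+1.38)/2 = 3.23, v̄ = (2.63+2.01)/2 = 2.32 → q = 20.5×3.23×2.32 = 153.6 ft³/s
Q = Σ q = 752.4 ft³/s

752 ft³/s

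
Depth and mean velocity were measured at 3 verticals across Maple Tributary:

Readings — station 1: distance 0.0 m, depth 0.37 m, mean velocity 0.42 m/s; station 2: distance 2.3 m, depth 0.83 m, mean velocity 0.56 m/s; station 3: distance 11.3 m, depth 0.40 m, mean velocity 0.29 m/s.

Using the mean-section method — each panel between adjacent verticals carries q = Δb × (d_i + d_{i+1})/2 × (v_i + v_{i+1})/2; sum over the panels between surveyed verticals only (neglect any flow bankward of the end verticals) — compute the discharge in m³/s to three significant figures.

Panel 1-2: Δb = 2.3 m, d̄ = (0.37+0.83)/2 = 0.6, v̄ = (0.42+0.56)/2 = 0.49 → q = 2.3×0.6×0.49 = 0.6762 m³/s
Panel 2-3: Δb = 9 m, d̄ = (0.83+0.40)/2 = 0.615, v̄ = (0.56+0.29)/2 = 0.425 → q = 9×0.615×0.425 = 2.352 m³/s
Q = Σ q = 3.029 m³/s

3.03 m³/s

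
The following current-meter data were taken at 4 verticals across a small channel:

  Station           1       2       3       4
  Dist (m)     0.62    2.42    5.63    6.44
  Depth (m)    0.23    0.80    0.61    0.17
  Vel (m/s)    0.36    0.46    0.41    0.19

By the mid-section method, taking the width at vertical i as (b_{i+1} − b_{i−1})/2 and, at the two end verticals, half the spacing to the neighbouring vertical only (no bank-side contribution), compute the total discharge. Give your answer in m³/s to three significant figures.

1.51 m³/s

w_1 = (2.42 − 0.62)/2 = 0.9 m; q_1 = 0.36 × 0.23 × 0.9 = 0.07452 m³/s
w_2 = (5.63 − 0.62)/2 = 2.505 m; q_2 = 0.46 × 0.80 × 2.505 = 0.9218 m³/s
w_3 = (6.44 − 2.42)/2 = 2.01 m; q_3 = 0.41 × 0.61 × 2.01 = 0.5027 m³/s
w_4 = (6.44 − 5.63)/2 = 0.405 m; q_4 = 0.19 × 0.17 × 0.405 = 0.01308 m³/s
Q = Σ qᵢ = 1.512 m³/s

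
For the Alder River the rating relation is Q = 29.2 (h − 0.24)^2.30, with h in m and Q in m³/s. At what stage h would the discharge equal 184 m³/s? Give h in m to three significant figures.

h − h₀ = (Q/C)^(1/b) = (184/29.2)^(1/2.30) = 2.226 m
h = 0.24 + 2.226 = 2.466 m

2.47 m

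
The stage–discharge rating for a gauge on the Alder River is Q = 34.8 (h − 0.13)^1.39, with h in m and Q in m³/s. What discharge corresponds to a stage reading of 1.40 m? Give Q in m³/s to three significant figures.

Q = 34.8 × (1.40 − 0.13)^1.39 = 34.8 × 1.27^1.39 = 48.51 m³/s

48.5 m³/s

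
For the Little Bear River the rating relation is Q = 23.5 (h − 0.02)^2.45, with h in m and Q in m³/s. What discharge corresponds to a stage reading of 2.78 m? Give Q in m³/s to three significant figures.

283 m³/s

Q = 23.5 × (2.78 − 0.02)^2.45 = 23.5 × 2.76^2.45 = 282.7 m³/s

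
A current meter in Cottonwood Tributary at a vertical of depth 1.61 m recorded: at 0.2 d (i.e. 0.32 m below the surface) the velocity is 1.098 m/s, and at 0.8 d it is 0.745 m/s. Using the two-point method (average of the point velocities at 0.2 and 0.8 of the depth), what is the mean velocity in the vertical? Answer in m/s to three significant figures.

v̄ = (1.098 + 0.745) / 2 = 0.9215 m/s

0.922 m/s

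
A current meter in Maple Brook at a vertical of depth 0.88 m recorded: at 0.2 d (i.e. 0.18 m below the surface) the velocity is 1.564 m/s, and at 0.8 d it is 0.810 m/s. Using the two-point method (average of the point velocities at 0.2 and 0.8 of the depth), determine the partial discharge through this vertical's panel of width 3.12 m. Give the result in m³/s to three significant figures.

3.26 m³/s

v̄ = (1.564 + 0.810) / 2 = 1.187 m/s
q = v̄ × d × w = 1.187 × 0.88 × 3.12 = 3.259 m³/s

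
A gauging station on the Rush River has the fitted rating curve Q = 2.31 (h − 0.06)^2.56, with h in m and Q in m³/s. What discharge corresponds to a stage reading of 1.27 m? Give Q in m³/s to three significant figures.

Q = 2.31 × (1.27 − 0.06)^2.56 = 2.31 × 1.21^2.56 = 3.763 m³/s

3.76 m³/s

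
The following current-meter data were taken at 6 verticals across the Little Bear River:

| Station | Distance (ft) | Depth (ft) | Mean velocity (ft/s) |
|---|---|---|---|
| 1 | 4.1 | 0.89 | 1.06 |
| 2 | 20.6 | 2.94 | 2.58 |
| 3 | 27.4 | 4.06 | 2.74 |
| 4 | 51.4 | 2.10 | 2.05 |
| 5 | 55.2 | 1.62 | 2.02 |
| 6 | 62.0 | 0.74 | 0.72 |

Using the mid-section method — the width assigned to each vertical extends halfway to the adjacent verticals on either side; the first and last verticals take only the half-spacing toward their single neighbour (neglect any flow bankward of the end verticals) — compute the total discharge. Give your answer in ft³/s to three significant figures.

346 ft³/s

w_1 = (20.6 − 4.1)/2 = 8.25 ft; q_1 = 1.06 × 0.89 × 8.25 = 7.783 ft³/s
w_2 = (27.4 − 4.1)/2 = 11.65 ft; q_2 = 2.58 × 2.94 × 11.65 = 88.37 ft³/s
w_3 = (51.4 − 20.6)/2 = 15.4 ft; q_3 = 2.74 × 4.06 × 15.4 = 171.3 ft³/s
w_4 = (55.2 − 27.4)/2 = 13.9 ft; q_4 = 2.05 × 2.10 × 13.9 = 59.84 ft³/s
w_5 = (62.0 − 51.4)/2 = 5.3 ft; q_5 = 2.02 × 1.62 × 5.3 = 17.34 ft³/s
w_6 = (62.0 − 55.2)/2 = 3.4 ft; q_6 = 0.72 × 0.74 × 3.4 = 1.812 ft³/s
Q = Σ qᵢ = 346.5 ft³/s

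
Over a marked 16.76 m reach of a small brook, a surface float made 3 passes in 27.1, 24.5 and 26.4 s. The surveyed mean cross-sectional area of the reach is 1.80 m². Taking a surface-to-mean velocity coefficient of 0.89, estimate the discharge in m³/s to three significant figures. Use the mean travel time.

1.03 m³/s

t̄ = (27.1 + 24.5 + 26.4) / 3 = 26 s
v_surface = L / t̄ = 16.76 / 26 = 0.6446 m/s
v_mean = 0.89 × 0.6446 = 0.5737 m/s
Q = A × v_mean = 1.80 × 0.5737 = 1.033 m³/s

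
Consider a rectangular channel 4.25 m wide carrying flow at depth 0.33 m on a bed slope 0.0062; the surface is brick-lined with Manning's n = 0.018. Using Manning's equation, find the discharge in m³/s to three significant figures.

A = b·y = 4.25 × 0.33 = 1.403 m²
P = b + 2y = 4.25 + 2×0.33 = 4.910 m
R = A/P = 1.403/4.910 = 0.2856 m
Q = (1/n)·A·R^(2/3)·S^(1/2) = (1/0.018) × 1.403 × 0.2856^(2/3) × 0.0062^(1/2) = 2.661 m³/s

2.66 m³/s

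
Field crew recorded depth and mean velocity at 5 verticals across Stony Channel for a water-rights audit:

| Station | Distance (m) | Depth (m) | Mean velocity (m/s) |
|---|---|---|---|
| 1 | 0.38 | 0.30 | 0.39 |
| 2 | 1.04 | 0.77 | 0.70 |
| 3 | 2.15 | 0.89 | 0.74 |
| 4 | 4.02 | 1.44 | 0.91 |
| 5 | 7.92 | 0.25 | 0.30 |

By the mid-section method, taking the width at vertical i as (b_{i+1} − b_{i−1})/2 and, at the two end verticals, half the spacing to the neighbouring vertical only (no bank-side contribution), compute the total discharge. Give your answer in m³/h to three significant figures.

w_1 = (1.04 − 0.38)/2 = 0.33 m; q_1 = 0.39 × 0.30 × 0.33 = 0.03861 m³/s
w_2 = (2.15 − 0.38)/2 = 0.885 m; q_2 = 0.70 × 0.77 × 0.885 = 0.4770 m³/s
w_3 = (4.02 − 1.04)/2 = 1.49 m; q_3 = 0.74 × 0.89 × 1.49 = 0.9813 m³/s
w_4 = (7.92 − 2.15)/2 = 2.885 m; q_4 = 0.91 × 1.44 × 2.885 = 3.781 m³/s
w_5 = (7.92 − 4.02)/2 = 1.95 m; q_5 = 0.30 × 0.25 × 1.95 = 0.1463 m³/s
Q = Σ qᵢ = 5.424 m³/s
= 5.424 × 3600 = 19530 m³/h

19500 m³/h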